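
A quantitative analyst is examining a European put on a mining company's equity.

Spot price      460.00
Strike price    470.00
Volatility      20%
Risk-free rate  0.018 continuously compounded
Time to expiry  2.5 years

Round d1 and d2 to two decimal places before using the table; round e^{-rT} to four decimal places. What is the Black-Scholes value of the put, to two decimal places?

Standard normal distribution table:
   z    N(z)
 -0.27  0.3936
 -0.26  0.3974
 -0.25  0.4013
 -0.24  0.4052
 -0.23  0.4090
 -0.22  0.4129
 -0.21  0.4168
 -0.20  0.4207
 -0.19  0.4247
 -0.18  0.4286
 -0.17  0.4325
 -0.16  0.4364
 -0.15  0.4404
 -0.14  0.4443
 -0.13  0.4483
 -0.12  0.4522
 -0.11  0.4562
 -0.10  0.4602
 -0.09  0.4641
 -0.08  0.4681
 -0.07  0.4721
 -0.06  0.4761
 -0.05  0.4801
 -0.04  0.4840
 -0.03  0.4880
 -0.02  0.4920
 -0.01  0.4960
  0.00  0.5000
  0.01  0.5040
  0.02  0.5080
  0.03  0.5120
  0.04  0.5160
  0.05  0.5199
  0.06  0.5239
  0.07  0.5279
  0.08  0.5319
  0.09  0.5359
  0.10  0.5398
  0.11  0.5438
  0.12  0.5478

50.85

σ√T = 0.2·√2.5 = 0.3162
d₁ = [ln(460/470) + (0.018 + 0.2²/2)·2.5] / 0.3162 = [-0.0215 + 0.0950] / 0.3162 = 0.2324 which rounds to 0.23
d₂ = d₁ − σ√T = 0.2324 − 0.3162 = -0.0838 which rounds to -0.08
exp(−rT) = exp(−0.018·2.5) = 0.9560
N(−d₂) = N(0.08) = 0.5319;  N(−d₁) = N(-0.23) = 0.4090
P = 470·0.9560·0.5319 − 460·0.4090 = 238.9933 − 188.1400 = 50.8533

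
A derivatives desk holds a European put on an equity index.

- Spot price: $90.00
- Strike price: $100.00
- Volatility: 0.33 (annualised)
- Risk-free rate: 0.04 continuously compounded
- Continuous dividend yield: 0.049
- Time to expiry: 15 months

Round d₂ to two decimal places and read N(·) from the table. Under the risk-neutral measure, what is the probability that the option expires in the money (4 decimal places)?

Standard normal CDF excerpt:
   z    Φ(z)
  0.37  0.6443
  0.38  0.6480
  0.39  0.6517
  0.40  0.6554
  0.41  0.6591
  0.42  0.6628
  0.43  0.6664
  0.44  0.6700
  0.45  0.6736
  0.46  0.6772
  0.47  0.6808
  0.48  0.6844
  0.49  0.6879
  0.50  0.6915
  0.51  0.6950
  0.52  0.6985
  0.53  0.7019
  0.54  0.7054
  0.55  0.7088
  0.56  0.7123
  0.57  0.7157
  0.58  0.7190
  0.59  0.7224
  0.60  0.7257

0.6915

σ√T = 0.33·√1.25 = 0.3690
d₁ = [ln(90/100) + (0.04 − 0.049 + 0.33²/2)·1.25] / 0.3690 = [-0.1054 + 0.0568] / 0.3690 = -0.1316 → -0.13
d₂ = d₁ − σ√T = -0.1316 − 0.3690 = -0.5005 → -0.50
Pr(exercise) under Q = N(−d₂) = N(0.50) = 0.6915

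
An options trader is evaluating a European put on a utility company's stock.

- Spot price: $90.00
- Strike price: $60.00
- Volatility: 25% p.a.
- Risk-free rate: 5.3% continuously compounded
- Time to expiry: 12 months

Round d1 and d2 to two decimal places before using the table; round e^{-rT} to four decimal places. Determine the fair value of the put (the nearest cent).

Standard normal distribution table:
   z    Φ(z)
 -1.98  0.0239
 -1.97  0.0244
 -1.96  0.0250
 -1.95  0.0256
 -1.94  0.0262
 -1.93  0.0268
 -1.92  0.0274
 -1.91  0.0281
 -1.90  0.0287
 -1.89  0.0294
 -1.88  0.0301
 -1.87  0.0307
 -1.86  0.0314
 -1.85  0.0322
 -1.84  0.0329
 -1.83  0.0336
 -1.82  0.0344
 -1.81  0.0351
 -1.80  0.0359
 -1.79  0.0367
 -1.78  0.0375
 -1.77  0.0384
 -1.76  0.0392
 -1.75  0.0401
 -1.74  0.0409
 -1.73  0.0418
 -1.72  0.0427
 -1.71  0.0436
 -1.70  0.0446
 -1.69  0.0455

$0.23

T = 1;  σ√T = 0.2500
ln(S/K) + (r + σ²/2)T = ln(90/60) + (0.053 + 0.25²/2)·1 = 0.4055 + 0.0842 = 0.4897
d₁ = 0.4897 / 0.2500 = 1.9589 ≈ 1.96
d₂ = d₁ − σ√T = 1.9589 − 0.2500 = 1.7089 ≈ 1.71
exp(−rT) = exp(−0.053·1) = 0.9484
P = 60·0.9484·N(-1.71) − 90·N(-1.96) = 60·0.9484·0.0436 − 90·0.0250 = 2.4810 − 2.2500 = 0.2310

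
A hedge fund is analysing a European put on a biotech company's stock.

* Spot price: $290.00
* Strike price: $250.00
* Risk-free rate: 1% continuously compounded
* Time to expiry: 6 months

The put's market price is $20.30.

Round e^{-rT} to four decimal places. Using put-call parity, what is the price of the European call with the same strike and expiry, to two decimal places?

$61.55

exp(−rT) = exp(−0.01·0.5) = 0.9950
Put-call parity: C − P = S − K·e^(−rT) = 290 − 250·0.9950 = 290 − 248.7500 = 41.2500
C = P + (C − P) = 20.30 + (41.2500) = 61.5500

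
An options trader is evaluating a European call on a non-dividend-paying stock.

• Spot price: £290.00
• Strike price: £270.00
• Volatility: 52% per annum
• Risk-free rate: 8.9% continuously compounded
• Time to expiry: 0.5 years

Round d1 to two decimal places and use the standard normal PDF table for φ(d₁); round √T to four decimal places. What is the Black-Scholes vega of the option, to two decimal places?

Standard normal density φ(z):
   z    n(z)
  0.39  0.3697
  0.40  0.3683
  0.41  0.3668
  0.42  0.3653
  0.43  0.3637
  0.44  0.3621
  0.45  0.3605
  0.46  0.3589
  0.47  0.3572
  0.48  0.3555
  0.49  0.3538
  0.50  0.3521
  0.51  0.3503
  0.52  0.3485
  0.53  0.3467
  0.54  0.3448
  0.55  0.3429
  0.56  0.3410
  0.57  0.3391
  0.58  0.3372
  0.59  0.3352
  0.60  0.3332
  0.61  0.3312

72.20

T = 0.5;  σ√T = 0.3677
d₁ = [ln(290/270) + (0.089 + ½·0.52²)·0.5] / (σ√T) = (0.0715 + 0.1121) / 0.3677 = 0.4992 ≈ 0.50
√T = √0.5 = 0.7071
φ(d₁) = φ(0.50) = 0.3521
vega = S·φ(d₁)·√T = 290·0.3521·0.7071 = 72.2013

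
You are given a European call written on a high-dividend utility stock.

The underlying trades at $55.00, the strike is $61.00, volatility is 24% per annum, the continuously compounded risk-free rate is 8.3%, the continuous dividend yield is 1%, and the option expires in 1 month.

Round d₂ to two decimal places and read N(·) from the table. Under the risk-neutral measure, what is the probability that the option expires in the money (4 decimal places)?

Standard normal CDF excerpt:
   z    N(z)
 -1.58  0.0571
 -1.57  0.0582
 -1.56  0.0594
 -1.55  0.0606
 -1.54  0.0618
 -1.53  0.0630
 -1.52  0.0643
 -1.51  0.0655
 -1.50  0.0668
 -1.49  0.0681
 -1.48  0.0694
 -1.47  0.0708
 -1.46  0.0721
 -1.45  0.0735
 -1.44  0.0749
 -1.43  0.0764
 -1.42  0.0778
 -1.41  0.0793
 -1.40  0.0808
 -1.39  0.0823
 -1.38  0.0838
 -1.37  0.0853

0.0749

σ√T = 0.24 × 0.2887 = 0.0693
d₁ = [ln(55/61) + (0.083 − 0.01 + 0.24²/2)·0.08333] / 0.0693 = [-0.1035 + 0.0085] / 0.0693 = -1.3720 ⇒ -1.37
d₂ = d₁ − σ√T = -1.3720 − 0.0693 = -1.4413 ⇒ -1.44
Risk-neutral Pr[S_T > K] = N(d₂) = N(-1.44) = 0.0749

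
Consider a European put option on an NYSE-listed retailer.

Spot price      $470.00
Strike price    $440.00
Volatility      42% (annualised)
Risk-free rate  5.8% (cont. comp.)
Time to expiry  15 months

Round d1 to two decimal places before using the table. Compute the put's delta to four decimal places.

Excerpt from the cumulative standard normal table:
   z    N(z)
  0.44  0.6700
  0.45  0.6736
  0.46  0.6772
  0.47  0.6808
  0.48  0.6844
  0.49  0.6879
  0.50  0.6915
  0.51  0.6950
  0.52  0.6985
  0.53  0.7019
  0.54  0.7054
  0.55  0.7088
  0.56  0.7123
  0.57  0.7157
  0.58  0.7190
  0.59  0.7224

-0.2981

T = 1.25;  σ√T = 0.4696
d₁ = [ln(470/440) + (0.058 + ½·0.42²)·1.25] / (σ√T) = (0.0660 + 0.1827) / 0.4696 = 0.5296 ⇒ 0.53
N(d₁) = N(0.53) = 0.7019
Δ_put = N(d₁) − 1 = 0.7019 − 1 = -0.2981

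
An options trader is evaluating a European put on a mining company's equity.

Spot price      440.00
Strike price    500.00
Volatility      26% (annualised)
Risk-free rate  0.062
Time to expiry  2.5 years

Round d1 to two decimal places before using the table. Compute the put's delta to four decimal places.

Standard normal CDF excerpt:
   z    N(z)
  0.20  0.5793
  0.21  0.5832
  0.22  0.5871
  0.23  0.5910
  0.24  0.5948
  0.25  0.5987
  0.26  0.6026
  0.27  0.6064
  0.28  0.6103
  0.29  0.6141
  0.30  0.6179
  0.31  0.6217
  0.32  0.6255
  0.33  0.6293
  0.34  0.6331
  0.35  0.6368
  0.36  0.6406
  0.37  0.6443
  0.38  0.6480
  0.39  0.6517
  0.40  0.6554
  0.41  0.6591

-0.3936

T = 2.5;  σ√T = 0.4111
d₁ = [ln(440/500) + (0.062 + 0.26²/2)·2.5] / 0.4111 = [-0.1278 + 0.2395] / 0.4111 = 0.2716 ≈ 0.27
N(d₁) = N(0.27) = 0.6064
Δ_put = N(d₁) − 1 = 0.6064 − 1 = -0.3936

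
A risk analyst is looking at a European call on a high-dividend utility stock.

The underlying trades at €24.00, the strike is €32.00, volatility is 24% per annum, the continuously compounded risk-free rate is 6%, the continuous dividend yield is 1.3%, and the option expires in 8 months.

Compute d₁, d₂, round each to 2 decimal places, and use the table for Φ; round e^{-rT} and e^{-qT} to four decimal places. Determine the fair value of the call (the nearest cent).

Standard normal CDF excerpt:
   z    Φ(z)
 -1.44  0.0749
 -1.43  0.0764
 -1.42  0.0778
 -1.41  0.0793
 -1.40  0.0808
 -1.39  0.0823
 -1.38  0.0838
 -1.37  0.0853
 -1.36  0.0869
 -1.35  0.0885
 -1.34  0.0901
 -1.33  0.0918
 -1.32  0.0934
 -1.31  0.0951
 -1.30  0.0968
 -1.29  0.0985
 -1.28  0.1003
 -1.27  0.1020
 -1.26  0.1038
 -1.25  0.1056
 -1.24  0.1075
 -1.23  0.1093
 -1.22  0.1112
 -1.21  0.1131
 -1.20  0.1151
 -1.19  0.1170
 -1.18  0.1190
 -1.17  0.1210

€0.25

T = 0.6667;  σ√T = 0.1960
ln(S/K) + (r − q + σ²/2)T = ln(24/32) + (0.06 − 0.013 + 0.24²/2)·0.6667 = -0.2877 + 0.0505 = -0.2371
d₁ = -0.2371 / 0.1960 = -1.2102 ≈ -1.21
d₂ = d₁ − σ√T = -1.2102 − 0.1960 = -1.4062 ≈ -1.41
exp(−qT) = exp(−0.013·0.6667) = 0.9914;  exp(−rT) = exp(−0.06·0.6667) = 0.9608
N(d₁) = N(-1.21) = 0.1131;  N(d₂) = N(-1.41) = 0.0793
C = 24·0.9914·0.1131 − 32·0.9608·0.0793 = 2.6911 − 2.4381 = 0.2529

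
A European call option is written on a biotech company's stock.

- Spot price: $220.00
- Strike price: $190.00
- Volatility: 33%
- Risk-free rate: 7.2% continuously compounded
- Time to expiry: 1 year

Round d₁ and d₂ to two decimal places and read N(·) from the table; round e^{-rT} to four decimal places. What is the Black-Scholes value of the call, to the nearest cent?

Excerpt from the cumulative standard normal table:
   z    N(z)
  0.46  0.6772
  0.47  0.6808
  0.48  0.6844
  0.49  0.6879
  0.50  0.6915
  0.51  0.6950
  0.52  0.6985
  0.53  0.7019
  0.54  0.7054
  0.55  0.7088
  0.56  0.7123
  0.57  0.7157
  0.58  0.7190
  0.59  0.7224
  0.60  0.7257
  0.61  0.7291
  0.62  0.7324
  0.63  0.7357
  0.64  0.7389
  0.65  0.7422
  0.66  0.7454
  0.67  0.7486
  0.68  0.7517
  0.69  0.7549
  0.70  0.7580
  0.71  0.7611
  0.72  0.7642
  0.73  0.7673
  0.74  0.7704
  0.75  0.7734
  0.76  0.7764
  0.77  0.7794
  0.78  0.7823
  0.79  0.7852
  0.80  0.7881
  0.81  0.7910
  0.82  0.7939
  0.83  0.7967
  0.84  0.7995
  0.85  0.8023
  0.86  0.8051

$53.02

T = 1;  σ√T = 0.3300
d₁ = [ln(220/190) + (0.072 + 0.33²/2)·1] / 0.3300 = [0.1466 + 0.1265] / 0.3300 = 0.8274 which rounds to 0.83
d₂ = d₁ − σ√T = 0.8274 − 0.3300 = 0.4974 which rounds to 0.50
e^(−rT) = e^(−0.072·1) = 0.9305
N(d₁) = N(0.83) = 0.7967;  N(d₂) = N(0.50) = 0.6915
C = 220·0.7967 − 190·0.9305·0.6915 = 175.2740 − 122.2537 = 53.0203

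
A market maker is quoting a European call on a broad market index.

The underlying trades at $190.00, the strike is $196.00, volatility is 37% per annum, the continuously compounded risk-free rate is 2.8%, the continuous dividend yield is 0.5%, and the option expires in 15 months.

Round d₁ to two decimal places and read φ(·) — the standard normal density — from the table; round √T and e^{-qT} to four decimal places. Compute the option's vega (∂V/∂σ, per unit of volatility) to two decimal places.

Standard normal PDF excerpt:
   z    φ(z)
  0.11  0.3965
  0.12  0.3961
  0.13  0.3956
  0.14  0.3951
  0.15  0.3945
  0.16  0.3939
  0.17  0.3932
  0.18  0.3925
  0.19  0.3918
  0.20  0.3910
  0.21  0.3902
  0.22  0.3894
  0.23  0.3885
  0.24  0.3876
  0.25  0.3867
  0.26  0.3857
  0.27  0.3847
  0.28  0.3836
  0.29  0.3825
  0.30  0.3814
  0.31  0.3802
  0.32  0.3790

82.54

σ√T = 0.37·√1.25 = 0.4137
d₁ = [ln(190/196) + (0.028 − 0.005 + 0.37²/2)·1.25] / 0.4137 = [-0.0311 + 0.1143] / 0.4137 = 0.2012 which rounds to 0.20
√T = √1.25 = 1.1180
φ(d₁) = φ(0.20) = 0.3910
e^(−qT) = e^(−0.005·1.25) = 0.9938
vega = S·e^(−qT)·φ(d₁)·√T = 190·0.9938·0.3910·1.1180 = 82.5413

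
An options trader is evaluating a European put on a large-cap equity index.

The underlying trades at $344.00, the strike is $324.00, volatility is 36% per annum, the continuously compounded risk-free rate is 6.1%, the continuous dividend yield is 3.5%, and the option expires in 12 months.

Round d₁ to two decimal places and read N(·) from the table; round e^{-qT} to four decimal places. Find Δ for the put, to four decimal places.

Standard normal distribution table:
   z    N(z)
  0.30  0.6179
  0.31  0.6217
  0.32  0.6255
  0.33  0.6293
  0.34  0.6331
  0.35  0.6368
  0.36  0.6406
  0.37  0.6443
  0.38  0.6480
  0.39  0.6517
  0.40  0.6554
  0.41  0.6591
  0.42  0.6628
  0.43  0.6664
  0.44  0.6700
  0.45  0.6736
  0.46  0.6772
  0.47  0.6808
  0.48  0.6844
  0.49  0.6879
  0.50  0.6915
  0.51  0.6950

-0.3256

σ√T = 0.36·√1 = 0.3600
ln(S/K) + (r − q + σ²/2)T = ln(344/324) + (0.061 − 0.035 + 0.36²/2)·1 = 0.0599 + 0.0908 = 0.1507
d₁ = 0.1507 / 0.3600 = 0.4186 ≈ 0.42
N(d₁) = N(0.42) = 0.6628
Δ_put = e^(−qT)·(N(d₁) − 1) = 0.9656·(0.6628 − 1) = -0.3256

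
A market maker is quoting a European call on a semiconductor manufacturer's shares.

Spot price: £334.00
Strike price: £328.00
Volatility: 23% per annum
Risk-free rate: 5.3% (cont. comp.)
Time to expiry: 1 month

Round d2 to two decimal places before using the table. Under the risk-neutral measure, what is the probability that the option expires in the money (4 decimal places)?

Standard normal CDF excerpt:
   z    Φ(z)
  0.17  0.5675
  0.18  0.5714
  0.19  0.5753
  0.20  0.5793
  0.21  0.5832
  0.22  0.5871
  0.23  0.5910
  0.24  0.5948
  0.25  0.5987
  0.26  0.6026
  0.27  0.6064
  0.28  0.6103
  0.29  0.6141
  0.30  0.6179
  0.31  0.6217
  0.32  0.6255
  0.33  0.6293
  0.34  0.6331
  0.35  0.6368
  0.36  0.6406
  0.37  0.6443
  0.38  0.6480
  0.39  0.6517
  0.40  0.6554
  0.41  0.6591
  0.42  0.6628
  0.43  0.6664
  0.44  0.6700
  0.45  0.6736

0.6217

T = 0.08333;  σ√T = 0.0664
d₁ = [ln(334/328) + (0.053 + ½·0.23²)·0.08333] / (σ√T) = (0.0181 + 0.0066) / 0.0664 = 0.3727 → 0.37
d₂ = 0.3727 − 0.0664 = 0.3063 → 0.31
Pr(exercise) under Q = N(d₂) = 0.6217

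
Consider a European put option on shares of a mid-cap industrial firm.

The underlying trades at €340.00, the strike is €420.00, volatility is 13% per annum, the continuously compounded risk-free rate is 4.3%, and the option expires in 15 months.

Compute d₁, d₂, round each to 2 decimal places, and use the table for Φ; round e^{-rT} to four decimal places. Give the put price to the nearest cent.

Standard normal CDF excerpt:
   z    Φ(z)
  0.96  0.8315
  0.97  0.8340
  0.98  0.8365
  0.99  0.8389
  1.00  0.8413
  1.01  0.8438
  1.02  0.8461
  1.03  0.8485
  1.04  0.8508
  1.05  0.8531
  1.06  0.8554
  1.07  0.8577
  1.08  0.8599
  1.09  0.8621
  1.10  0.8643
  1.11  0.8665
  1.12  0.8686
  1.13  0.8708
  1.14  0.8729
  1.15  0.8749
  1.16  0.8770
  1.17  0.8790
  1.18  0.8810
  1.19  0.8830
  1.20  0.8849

€62.18

σ√T = 0.13 × 1.1180 = 0.1453
d₁ = [ln(340/420) + (0.043 + ½·0.13²)·1.25] / (σ√T) = (-0.2113 + 0.0643) / 0.1453 = -1.0114 → -1.01
d₂ = -1.0114 − 0.1453 = -1.1567 → -1.16
e^(−rT) = e^(−0.043·1.25) = 0.9477
N(−d₂) = N(1.16) = 0.8770;  N(−d₁) = N(1.01) = 0.8438
P = 420·0.9477·0.8770 − 340·0.8438 = 349.0758 − 286.8920 = 62.1838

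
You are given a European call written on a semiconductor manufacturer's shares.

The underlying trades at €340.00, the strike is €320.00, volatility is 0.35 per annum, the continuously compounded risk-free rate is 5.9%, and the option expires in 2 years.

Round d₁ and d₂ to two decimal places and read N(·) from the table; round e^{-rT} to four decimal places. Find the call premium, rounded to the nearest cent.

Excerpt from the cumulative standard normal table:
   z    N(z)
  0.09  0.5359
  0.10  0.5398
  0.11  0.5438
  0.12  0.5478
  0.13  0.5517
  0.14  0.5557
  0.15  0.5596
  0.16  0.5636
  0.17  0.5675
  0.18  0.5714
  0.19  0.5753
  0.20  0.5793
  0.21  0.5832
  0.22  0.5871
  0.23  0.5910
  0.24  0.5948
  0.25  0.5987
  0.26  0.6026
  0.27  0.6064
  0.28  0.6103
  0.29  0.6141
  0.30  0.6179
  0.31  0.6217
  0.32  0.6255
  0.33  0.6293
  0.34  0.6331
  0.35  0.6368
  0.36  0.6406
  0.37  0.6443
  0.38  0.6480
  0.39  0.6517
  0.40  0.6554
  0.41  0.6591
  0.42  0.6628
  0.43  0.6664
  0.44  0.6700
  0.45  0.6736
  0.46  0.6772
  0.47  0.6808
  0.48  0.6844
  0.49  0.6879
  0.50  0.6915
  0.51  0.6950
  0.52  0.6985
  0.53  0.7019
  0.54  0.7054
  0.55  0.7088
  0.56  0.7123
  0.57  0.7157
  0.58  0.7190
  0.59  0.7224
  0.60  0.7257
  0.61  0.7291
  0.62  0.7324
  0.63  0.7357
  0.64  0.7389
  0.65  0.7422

€93.25

T = 2;  σ√T = 0.4950
d₁ = [ln(340/320) + (0.059 + 0.35²/2)·2] / 0.4950 = [0.0606 + 0.2405] / 0.4950 = 0.6084 ≈ 0.61
d₂ = d₁ − σ√T = 0.6084 − 0.4950 = 0.1134 ≈ 0.11
e^(−rT) = e^(−0.059·2) = 0.8887
N(d₁) = N(0.61) = 0.7291;  N(d₂) = N(0.11) = 0.5438
C = 340·0.7291 − 320·0.8887·0.5438 = 247.8940 − 154.6480 = 93.2460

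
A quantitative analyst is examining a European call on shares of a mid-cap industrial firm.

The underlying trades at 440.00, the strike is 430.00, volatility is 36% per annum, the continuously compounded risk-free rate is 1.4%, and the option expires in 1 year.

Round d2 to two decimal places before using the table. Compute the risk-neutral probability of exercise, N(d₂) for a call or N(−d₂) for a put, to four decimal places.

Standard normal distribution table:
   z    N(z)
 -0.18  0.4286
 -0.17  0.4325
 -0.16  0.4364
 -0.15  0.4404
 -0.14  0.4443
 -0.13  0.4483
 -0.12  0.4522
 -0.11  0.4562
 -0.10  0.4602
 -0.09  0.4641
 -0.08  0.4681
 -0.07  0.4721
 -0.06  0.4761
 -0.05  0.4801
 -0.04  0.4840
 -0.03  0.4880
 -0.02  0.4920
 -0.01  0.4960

σ√T = 0.36 × 1.0000 = 0.3600
d₁ = [ln(440/430) + (0.014 + 0.36²/2)·1] / 0.3600 = [0.0230 + 0.0788] / 0.3600 = 0.2827 → 0.28
d₂ = d₁ − σ√T = 0.2827 − 0.3600 = -0.0773 → -0.08
Risk-neutral Pr[S_T > K] = N(d₂) = N(-0.08) = 0.4681

0.4681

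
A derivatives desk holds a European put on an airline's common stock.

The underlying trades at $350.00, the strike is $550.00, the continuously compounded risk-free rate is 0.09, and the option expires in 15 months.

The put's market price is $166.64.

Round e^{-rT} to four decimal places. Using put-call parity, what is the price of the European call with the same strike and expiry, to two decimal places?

$25.16

e^(−rT) = e^(−0.09·1.25) = 0.8936
Put-call parity: C − P = S − K·e^(−rT) = 350 − 550·0.8936 = 350 − 491.4800 = -141.4800
C = P + (C − P) = 166.64 + (-141.4800) = 25.1600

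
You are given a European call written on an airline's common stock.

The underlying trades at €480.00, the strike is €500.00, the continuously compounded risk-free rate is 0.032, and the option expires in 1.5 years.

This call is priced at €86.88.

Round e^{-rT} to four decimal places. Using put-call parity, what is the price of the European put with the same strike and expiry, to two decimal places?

€83.43

exp(−rT) = exp(−0.032·1.5) = 0.9531
Put-call parity: C − P = S − K·e^(−rT) = 480 − 500·0.9531 = 480 − 476.5500 = 3.4500
P = C − (C − P) = 86.88 − (3.4500) = 83.4300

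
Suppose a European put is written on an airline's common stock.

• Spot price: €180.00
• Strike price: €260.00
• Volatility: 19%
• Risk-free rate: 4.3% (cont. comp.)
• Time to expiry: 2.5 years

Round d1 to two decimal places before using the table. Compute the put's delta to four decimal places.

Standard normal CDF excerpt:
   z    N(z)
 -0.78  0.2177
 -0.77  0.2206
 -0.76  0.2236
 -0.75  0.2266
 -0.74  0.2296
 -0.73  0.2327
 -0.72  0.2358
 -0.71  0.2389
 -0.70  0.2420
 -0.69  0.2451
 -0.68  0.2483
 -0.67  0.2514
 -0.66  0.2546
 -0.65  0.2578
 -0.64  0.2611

-0.7642

T = 2.5;  σ√T = 0.3004
d₁ = [ln(180/260) + (0.043 + ½·0.19²)·2.5] / (σ√T) = (-0.3677 + 0.1526) / 0.3004 = -0.7160 which rounds to -0.72
N(d₁) = N(-0.72) = 0.2358
Δ_put = N(d₁) − 1 = 0.2358 − 1 = -0.7642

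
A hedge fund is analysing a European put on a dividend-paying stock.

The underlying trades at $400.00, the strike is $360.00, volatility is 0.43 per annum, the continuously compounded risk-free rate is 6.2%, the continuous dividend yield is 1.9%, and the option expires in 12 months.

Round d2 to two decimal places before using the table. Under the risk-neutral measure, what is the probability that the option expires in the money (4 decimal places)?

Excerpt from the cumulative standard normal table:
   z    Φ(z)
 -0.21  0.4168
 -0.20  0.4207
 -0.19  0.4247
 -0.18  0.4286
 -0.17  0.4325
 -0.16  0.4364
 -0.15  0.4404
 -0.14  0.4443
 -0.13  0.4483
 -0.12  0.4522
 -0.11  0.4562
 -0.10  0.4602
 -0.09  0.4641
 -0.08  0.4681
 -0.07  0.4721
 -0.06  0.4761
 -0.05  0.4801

0.4483

σ√T = 0.43·√1 = 0.4300
ln(S/K) + (r − q + σ²/2)T = ln(400/360) + (0.062 − 0.019 + 0.43²/2)·1 = 0.1054 + 0.1354 = 0.2408
d₁ = 0.2408 / 0.4300 = 0.5600 ≈ 0.56
d₂ = d₁ − σ√T = 0.5600 − 0.4300 = 0.1300 ≈ 0.13
Pr(exercise) under Q = N(−d₂) = N(-0.13) = 0.4483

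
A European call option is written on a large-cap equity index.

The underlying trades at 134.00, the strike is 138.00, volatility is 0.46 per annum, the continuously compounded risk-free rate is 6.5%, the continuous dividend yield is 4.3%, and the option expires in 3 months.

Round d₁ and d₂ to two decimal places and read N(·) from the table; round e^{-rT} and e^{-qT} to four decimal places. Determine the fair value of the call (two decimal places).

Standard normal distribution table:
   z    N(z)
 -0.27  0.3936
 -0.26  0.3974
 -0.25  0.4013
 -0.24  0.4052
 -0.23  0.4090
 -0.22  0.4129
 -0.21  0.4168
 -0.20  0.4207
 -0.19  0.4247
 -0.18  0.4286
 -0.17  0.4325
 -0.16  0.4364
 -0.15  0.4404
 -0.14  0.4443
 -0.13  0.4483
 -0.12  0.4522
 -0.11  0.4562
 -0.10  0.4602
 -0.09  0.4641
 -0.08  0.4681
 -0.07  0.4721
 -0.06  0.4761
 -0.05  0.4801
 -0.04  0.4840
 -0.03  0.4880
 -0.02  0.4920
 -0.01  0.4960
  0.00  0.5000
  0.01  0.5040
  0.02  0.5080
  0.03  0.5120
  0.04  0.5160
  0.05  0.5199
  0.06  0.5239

10.75

σ√T = 0.46·√0.25 = 0.2300
d₁ = [ln(134/138) + (0.065 − 0.043 + ½·0.46²)·0.25] / (σ√T) = (-0.0294 + 0.0320) / 0.2300 = 0.0110 ⇒ 0.01
d₂ = 0.0110 − 0.2300 = -0.2190 ⇒ -0.22
e^(−qT) = e^(−0.043·0.25) = 0.9893;  e^(−rT) = e^(−0.065·0.25) = 0.9839
N(d₁) = N(0.01) = 0.5040;  N(d₂) = N(-0.22) = 0.4129
C = 134·0.9893·0.5040 − 138·0.9839·0.4129 = 66.8134 − 56.0628 = 10.7505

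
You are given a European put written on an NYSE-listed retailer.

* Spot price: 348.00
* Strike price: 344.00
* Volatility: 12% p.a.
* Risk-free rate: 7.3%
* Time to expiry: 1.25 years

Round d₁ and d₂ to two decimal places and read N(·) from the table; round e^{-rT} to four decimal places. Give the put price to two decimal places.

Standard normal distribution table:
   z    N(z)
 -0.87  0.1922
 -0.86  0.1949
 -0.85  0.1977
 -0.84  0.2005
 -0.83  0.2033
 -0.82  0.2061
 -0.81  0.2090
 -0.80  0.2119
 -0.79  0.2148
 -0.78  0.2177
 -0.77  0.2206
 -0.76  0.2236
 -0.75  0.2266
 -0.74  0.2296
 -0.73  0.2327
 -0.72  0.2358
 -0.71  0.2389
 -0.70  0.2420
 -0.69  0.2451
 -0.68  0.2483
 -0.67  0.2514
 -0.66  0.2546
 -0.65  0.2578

5.24

T = 1.25;  σ√T = 0.1342
ln(S/K) + (r + σ²/2)T = ln(348/344) + (0.073 + 0.12²/2)·1.25 = 0.0116 + 0.1002 = 0.1118
d₁ = 0.1118 / 0.1342 = 0.8334 ≈ 0.83
d₂ = d₁ − σ√T = 0.8334 − 0.1342 = 0.6992 ≈ 0.70
exp(−rT) = exp(−0.073·1.25) = 0.9128
N(−d₂) = N(-0.70) = 0.2420;  N(−d₁) = N(-0.83) = 0.2033
P = 344·0.9128·0.2420 − 348·0.2033 = 75.9888 − 70.7484 = 5.2404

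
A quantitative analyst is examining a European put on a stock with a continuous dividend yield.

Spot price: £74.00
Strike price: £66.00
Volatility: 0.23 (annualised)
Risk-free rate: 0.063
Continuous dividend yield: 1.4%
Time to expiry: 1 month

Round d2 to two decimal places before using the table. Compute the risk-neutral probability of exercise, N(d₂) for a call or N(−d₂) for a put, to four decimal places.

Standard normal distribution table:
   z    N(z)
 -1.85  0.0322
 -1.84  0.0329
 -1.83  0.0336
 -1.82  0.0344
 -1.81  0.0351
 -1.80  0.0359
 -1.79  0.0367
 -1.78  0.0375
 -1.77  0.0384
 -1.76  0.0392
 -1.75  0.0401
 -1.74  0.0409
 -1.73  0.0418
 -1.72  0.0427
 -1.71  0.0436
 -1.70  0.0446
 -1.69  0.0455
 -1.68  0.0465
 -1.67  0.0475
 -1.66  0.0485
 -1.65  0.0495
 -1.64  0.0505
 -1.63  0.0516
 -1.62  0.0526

0.0401

T = 0.08333;  σ√T = 0.0664
d₁ = [ln(74/66) + (0.063 − 0.014 + 0.23²/2)·0.08333] / 0.0664 = [0.1144 + 0.0063] / 0.0664 = 1.8179 which rounds to 1.82
d₂ = d₁ − σ√T = 1.8179 − 0.0664 = 1.7515 which rounds to 1.75
Pr(exercise) under Q = N(−d₂) = N(-1.75) = 0.0401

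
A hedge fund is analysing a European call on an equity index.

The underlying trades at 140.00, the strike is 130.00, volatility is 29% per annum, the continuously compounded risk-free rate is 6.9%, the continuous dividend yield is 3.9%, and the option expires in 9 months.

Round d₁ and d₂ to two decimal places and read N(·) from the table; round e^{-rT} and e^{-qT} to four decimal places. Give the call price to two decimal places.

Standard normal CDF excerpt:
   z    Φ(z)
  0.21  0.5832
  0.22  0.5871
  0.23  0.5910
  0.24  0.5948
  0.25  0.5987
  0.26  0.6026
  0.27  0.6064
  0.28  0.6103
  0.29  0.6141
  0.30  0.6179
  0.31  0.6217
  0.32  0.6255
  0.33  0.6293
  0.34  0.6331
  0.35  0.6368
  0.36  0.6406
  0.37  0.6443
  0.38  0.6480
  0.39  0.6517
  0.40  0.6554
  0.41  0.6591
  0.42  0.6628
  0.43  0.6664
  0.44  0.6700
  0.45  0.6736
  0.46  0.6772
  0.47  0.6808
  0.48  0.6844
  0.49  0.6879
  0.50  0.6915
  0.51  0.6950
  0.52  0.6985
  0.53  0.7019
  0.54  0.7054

σ√T = 0.29 × 0.8660 = 0.2511
ln(S/K) + (r − q + σ²/2)T = ln(140/130) + (0.069 − 0.039 + 0.29²/2)·0.75 = 0.0741 + 0.0540 = 0.1281
d₁ = 0.1281 / 0.2511 = 0.5102 ≈ 0.51
d₂ = d₁ − σ√T = 0.5102 − 0.2511 = 0.2591 ≈ 0.26
exp(−qT) = exp(−0.039·0.75) = 0.9712;  exp(−rT) = exp(−0.069·0.75) = 0.9496
N(d₁) = N(0.51) = 0.6950;  N(d₂) = N(0.26) = 0.6026
C = 140·0.9712·0.6950 − 130·0.9496·0.6026 = 94.4978 − 74.3898 = 20.1080

20.11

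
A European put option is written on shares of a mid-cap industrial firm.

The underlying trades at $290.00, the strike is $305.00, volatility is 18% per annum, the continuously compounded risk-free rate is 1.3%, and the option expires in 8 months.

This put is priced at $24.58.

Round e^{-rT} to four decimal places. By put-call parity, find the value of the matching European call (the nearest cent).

e^(−rT) = e^(−0.013·0.6667) = 0.9914
Put-call parity: C − P = S − K·e^(−rT) = 290 − 305·0.9914 = 290 − 302.3770 = -12.3770
C = P + (C − P) = 24.58 + (-12.3770) = 12.2030

$12.20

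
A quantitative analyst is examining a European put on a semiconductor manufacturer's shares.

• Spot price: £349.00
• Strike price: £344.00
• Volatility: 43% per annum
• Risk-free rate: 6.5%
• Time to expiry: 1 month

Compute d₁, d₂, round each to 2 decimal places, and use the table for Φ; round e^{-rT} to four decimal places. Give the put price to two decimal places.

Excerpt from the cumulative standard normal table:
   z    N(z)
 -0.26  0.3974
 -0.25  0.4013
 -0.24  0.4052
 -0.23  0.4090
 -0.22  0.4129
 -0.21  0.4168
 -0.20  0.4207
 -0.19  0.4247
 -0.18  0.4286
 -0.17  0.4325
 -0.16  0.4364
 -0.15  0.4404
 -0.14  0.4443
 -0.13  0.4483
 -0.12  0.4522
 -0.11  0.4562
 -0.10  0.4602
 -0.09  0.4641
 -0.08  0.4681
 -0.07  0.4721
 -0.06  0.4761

£13.35

σ√T = 0.43 × 0.2887 = 0.1241
ln(S/K) + (r + σ²/2)T = ln(349/344) + (0.065 + 0.43²/2)·0.08333 = 0.0144 + 0.0131 = 0.0276
d₁ = 0.0276 / 0.1241 = 0.2220 → 0.22
d₂ = d₁ − σ√T = 0.2220 − 0.1241 = 0.0978 → 0.10
exp(−rT) = exp(−0.065·0.08333) = 0.9946
N(−d₂) = N(-0.10) = 0.4602;  N(−d₁) = N(-0.22) = 0.4129
P = 344·0.9946·0.4602 − 349·0.4129 = 157.4539 − 144.1021 = 13.3518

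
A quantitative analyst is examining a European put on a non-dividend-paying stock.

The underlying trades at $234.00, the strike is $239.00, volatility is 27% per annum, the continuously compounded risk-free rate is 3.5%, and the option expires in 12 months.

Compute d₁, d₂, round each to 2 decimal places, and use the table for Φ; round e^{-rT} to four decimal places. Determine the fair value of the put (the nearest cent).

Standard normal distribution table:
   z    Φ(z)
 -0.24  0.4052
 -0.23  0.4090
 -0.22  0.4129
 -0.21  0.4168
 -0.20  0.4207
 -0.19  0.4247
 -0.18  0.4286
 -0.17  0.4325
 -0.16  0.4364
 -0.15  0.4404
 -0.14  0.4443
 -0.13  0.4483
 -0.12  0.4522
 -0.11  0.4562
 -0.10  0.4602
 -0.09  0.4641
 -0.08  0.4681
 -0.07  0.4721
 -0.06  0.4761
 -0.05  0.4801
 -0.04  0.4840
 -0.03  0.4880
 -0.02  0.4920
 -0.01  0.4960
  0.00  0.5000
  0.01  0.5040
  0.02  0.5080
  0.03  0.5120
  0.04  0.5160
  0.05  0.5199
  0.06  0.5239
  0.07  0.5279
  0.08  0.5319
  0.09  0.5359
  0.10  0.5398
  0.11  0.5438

T = 1;  σ√T = 0.2700
d₁ = [ln(234/239) + (0.035 + 0.27²/2)·1] / 0.2700 = [-0.0211 + 0.0715] / 0.2700 = 0.1863 → 0.19
d₂ = d₁ − σ√T = 0.1863 − 0.2700 = -0.0837 → -0.08
exp(−rT) = exp(−0.035·1) = 0.9656
N(−d₂) = N(0.08) = 0.5319;  N(−d₁) = N(-0.19) = 0.4247
P = 239·0.9656·0.5319 − 234·0.4247 = 122.7510 − 99.3798 = 23.3712

$23.37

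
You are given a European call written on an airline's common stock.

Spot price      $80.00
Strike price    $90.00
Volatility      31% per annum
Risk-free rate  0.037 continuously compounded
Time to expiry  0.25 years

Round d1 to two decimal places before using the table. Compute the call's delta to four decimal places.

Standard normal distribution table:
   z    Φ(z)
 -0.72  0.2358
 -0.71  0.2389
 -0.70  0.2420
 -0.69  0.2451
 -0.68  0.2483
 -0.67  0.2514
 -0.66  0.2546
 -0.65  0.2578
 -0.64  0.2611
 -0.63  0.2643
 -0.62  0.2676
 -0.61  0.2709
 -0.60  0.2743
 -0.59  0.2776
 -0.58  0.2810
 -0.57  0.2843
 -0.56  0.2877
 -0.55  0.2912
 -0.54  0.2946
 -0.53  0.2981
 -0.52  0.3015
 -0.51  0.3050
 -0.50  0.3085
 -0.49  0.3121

0.2676

σ√T = 0.31 × 0.5000 = 0.1550
ln(S/K) + (r + σ²/2)T = ln(80/90) + (0.037 + 0.31²/2)·0.25 = -0.1178 + 0.0213 = -0.0965
d₁ = -0.0965 / 0.1550 = -0.6227 which rounds to -0.62
N(d₁) = N(-0.62) = 0.2676
Δ_call = N(d₁) = 0.2676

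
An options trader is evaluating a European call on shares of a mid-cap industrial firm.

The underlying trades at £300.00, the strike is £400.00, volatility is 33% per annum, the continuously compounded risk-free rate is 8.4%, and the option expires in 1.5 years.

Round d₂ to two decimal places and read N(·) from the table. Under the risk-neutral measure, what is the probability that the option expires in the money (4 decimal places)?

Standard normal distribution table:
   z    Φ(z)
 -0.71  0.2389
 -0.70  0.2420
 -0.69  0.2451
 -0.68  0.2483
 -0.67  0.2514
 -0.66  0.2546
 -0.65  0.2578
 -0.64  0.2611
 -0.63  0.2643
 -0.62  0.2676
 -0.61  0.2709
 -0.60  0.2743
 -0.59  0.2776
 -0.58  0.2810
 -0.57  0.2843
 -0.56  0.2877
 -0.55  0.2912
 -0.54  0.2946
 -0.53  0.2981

T = 1.5;  σ√T = 0.4042
d₁ = [ln(300/400) + (0.084 + 0.33²/2)·1.5] / 0.4042 = [-0.2877 + 0.2077] / 0.4042 = -0.1980 ⇒ -0.20
d₂ = d₁ − σ√T = -0.1980 − 0.4042 = -0.6021 ⇒ -0.60
Risk-neutral Pr[S_T > K] = N(d₂) = N(-0.60) = 0.2743

0.2743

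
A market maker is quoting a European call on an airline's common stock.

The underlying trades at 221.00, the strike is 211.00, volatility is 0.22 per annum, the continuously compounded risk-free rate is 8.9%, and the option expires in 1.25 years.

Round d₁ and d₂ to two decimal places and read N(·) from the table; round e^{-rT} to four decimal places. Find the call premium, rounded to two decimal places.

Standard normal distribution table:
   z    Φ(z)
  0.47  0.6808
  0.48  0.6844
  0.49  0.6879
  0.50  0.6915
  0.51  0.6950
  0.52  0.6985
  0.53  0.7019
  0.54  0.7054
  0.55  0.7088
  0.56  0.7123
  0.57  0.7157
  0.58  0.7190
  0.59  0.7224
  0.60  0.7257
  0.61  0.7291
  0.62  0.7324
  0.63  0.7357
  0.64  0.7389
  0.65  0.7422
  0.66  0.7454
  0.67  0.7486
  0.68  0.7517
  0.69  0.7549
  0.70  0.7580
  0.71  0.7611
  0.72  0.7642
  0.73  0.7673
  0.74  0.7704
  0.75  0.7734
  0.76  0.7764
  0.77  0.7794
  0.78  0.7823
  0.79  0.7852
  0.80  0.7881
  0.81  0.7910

39.72

T = 1.25;  σ√T = 0.2460
d₁ = [ln(221/211) + (0.089 + 0.22²/2)·1.25] / 0.2460 = [0.0463 + 0.1415] / 0.2460 = 0.7635 which rounds to 0.76
d₂ = d₁ − σ√T = 0.7635 − 0.2460 = 0.5176 which rounds to 0.52
e^(−rT) = e^(−0.089·1.25) = 0.8947
N(d₁) = N(0.76) = 0.7764;  N(d₂) = N(0.52) = 0.6985
C = 221·0.7764 − 211·0.8947·0.6985 = 171.5844 − 131.8640 = 39.7204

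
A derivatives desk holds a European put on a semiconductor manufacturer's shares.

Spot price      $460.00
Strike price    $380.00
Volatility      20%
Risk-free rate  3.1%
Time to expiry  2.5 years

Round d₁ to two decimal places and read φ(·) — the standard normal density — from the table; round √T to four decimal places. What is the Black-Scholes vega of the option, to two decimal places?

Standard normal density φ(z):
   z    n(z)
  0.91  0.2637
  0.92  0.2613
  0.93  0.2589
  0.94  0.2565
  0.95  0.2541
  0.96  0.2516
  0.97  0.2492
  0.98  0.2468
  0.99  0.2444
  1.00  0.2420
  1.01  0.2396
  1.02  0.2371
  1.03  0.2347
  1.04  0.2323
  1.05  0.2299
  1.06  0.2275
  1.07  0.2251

σ√T = 0.2·√2.5 = 0.3162
d₁ = [ln(460/380) + (0.031 + 0.2²/2)·2.5] / 0.3162 = [0.1911 + 0.1275] / 0.3162 = 1.0074 which rounds to 1.01
√T = √2.5 = 1.5811
φ(d₁) = φ(1.01) = 0.2396
vega = S·φ(d₁)·√T = 460·0.2396·1.5811 = 174.2625

174.26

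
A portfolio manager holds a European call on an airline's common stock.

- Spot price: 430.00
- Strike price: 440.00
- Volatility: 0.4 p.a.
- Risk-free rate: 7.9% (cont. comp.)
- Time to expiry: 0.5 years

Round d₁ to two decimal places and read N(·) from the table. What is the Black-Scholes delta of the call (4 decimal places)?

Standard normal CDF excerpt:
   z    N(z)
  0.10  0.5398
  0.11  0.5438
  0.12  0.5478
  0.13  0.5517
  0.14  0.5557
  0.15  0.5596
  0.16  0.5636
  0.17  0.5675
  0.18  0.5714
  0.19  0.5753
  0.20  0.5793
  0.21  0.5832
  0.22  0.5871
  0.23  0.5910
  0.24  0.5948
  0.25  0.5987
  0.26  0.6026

0.5793

T = 0.5;  σ√T = 0.2828
ln(S/K) + (r + σ²/2)T = ln(430/440) + (0.079 + 0.4²/2)·0.5 = -0.0230 + 0.0795 = 0.0565
d₁ = 0.0565 / 0.2828 = 0.1998 which rounds to 0.20
N(d₁) = N(0.20) = 0.5793
Δ_call = N(d₁) = 0.5793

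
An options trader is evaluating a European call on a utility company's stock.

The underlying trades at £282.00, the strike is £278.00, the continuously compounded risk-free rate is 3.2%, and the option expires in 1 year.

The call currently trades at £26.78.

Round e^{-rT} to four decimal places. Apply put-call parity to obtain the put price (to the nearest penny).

exp(−rT) = exp(−0.032·1) = 0.9685
Put-call parity: C − P = S − K·e^(−rT) = 282 − 278·0.9685 = 282 − 269.2430 = 12.7570
P = C − (C − P) = 26.78 − (12.7570) = 14.0230

£14.02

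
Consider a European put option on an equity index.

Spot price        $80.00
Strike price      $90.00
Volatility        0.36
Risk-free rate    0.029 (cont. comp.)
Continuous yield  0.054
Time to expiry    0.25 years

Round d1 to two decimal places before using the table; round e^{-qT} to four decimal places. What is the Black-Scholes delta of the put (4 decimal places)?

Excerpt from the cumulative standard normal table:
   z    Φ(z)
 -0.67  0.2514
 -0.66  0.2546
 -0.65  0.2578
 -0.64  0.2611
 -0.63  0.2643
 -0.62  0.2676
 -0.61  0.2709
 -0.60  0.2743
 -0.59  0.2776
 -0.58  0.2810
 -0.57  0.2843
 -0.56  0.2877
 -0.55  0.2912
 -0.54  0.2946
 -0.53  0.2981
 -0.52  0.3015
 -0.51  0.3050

σ√T = 0.36·√0.25 = 0.1800
d₁ = [ln(80/90) + (0.029 − 0.054 + 0.36²/2)·0.25] / 0.1800 = [-0.1178 + 0.0100] / 0.1800 = -0.5991 → -0.60
N(d₁) = N(-0.60) = 0.2743
Δ_put = exp(−qT)·(N(d₁) − 1) = 0.9866·(0.2743 − 1) = -0.7160

-0.7160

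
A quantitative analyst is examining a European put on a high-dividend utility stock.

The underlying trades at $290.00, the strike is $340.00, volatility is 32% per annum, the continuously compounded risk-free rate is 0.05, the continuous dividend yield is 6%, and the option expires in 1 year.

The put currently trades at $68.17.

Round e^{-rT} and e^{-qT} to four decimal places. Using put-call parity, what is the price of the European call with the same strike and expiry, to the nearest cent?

$17.88

e^(−qT) = e^(−0.06·1) = 0.9418;  e^(−rT) = e^(−0.05·1) = 0.9512
Put-call parity: C − P = S·e^(−qT) − K·e^(−rT) = 290·0.9418 − 340·0.9512 = 273.1220 − 323.4080 = -50.2860
C = P + (C − P) = 68.17 + (-50.2860) = 17.8840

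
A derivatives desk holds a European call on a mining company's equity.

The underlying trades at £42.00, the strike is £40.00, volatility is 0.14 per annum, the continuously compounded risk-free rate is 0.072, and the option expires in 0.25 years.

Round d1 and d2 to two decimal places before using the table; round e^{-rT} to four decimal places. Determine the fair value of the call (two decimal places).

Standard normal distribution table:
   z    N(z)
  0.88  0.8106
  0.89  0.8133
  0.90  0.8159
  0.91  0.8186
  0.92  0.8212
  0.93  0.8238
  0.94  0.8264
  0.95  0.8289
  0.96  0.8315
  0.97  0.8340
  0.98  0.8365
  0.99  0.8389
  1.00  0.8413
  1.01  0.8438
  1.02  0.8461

£2.97

σ√T = 0.14 × 0.5000 = 0.0700
ln(S/K) + (r + σ²/2)T = ln(42/40) + (0.072 + 0.14²/2)·0.25 = 0.0488 + 0.0204 = 0.0692
d₁ = 0.0692 / 0.0700 = 0.9891 which rounds to 0.99
d₂ = d₁ − σ√T = 0.9891 − 0.0700 = 0.9191 which rounds to 0.92
e^(−rT) = e^(−0.072·0.25) = 0.9822
C = 42·N(0.99) − 40·0.9822·N(0.92) = 42·0.8389 − 40·0.9822·0.8212 = 35.2338 − 32.2633 = 2.9705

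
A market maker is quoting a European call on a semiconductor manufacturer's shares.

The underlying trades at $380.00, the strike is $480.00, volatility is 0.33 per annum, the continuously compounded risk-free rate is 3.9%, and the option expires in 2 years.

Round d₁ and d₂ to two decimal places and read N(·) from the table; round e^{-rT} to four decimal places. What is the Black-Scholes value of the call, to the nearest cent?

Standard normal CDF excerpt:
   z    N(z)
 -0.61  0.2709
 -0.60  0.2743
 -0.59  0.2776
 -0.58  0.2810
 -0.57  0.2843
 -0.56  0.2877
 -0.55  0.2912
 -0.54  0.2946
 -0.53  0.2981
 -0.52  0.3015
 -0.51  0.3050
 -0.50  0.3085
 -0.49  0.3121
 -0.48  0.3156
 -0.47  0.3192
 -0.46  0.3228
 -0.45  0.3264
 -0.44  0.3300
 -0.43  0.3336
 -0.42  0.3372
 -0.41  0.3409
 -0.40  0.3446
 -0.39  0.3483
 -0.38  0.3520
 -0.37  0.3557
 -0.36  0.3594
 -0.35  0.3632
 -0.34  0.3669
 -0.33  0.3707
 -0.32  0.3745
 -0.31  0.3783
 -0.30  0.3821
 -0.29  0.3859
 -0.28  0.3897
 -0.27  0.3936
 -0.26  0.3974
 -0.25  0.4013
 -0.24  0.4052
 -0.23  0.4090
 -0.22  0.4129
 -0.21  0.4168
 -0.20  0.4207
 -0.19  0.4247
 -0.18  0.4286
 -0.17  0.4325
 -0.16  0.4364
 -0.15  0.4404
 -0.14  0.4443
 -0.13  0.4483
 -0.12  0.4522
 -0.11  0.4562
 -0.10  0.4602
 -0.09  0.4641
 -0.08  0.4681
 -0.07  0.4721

$48.65

σ√T = 0.33·√2 = 0.4667
d₁ = [ln(380/480) + (0.039 + ½·0.33²)·2] / (σ√T) = (-0.2336 + 0.1869) / 0.4667 = -0.1001 ⇒ -0.10
d₂ = -0.1001 − 0.4667 = -0.5668 ⇒ -0.57
exp(−rT) = exp(−0.039·2) = 0.9250
N(d₁) = N(-0.10) = 0.4602;  N(d₂) = N(-0.57) = 0.2843
C = 380·0.4602 − 480·0.9250·0.2843 = 174.8760 − 126.2292 = 48.6468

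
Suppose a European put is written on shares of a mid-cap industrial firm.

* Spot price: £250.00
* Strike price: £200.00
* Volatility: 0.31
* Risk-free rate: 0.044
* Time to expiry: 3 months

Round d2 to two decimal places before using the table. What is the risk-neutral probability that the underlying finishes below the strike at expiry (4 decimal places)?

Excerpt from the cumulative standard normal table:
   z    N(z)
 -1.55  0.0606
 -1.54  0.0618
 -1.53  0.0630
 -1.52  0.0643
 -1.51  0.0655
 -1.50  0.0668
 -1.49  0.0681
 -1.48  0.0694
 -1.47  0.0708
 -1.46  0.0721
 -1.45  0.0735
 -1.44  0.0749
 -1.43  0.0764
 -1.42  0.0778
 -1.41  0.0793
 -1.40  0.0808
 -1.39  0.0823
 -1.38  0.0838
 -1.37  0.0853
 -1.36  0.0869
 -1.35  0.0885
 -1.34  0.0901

T = 0.25;  σ√T = 0.1550
d₁ = [ln(250/200) + (0.044 + 0.31²/2)·0.25] / 0.1550 = [0.2231 + 0.0230] / 0.1550 = 1.5881 ≈ 1.59
d₂ = d₁ − σ√T = 1.5881 − 0.1550 = 1.4331 ≈ 1.43
Risk-neutral Pr[S_T < K] = N(−d₂) = N(-1.43) = 0.0764

0.0764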